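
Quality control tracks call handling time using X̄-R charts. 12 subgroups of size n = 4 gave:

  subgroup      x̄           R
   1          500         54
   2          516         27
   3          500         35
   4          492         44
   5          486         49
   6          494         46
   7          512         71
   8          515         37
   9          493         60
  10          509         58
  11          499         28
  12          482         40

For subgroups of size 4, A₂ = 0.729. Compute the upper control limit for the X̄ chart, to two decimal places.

X̄̄ = (500 + 516 + 500 + 492 + 486 + 494 + 512 + 515 + 493 + 509 + 499 + 482) / 12 = 5998.0000 / 12 = 499.8333
R̄ = (54 + 27 + 35 + 44 + 49 + 46 + 71 + 37 + 60 + 58 + 28 + 40) / 12 = 549.0000 / 12 = 45.7500
UCL = X̄̄ + A₂·R̄ = 499.8333 + 0.729 × 45.7500 = 533.1851

533.19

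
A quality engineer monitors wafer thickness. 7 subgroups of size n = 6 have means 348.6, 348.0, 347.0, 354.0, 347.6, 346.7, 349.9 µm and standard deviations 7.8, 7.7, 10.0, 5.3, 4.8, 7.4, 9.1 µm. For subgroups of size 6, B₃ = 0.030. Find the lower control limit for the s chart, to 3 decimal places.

0.223

s̄ = (7.8 + 7.7 + 10.0 + 5.3 + 4.8 + 7.4 + 9.1) / 7 = 7.4429
LCL_s = B₃·s̄ = 0.030 × 7.4429 = 0.2233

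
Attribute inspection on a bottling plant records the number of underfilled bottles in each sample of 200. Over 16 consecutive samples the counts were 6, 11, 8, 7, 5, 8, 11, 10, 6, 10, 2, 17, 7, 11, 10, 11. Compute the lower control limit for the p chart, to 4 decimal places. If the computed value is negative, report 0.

p̄ = Σdᵢ / (k·n) = 140 / (16 × 200) = 0.04375
LCL = p̄ − 3·√(p̄(1−p̄)/n) = 0.04375 − 3 × 0.01446 = 0.00036

0.0004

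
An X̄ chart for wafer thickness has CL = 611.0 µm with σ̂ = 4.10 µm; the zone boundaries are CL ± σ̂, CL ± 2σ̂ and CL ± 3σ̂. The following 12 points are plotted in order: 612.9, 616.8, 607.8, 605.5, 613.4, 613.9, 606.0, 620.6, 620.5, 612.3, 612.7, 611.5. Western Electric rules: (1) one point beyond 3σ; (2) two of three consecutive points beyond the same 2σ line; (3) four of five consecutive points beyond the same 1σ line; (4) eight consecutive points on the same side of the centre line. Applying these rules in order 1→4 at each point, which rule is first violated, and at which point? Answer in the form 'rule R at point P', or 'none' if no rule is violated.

rule 2 at point 9

Zone of each point (C = within 1σ̂, B = 1σ̂–2σ̂, A = 2σ̂–3σ̂, * = beyond 3σ̂; sign = side of CL): 1:+C, 2:+B, 3:-C, 4:-B, 5:+C, 6:+C, 7:-B, 8:+A, 9:+A, 10:+C, 11:+C, 12:+C
Rule 2 (two of three consecutive points beyond the same 2σ limit) is satisfied at point 9.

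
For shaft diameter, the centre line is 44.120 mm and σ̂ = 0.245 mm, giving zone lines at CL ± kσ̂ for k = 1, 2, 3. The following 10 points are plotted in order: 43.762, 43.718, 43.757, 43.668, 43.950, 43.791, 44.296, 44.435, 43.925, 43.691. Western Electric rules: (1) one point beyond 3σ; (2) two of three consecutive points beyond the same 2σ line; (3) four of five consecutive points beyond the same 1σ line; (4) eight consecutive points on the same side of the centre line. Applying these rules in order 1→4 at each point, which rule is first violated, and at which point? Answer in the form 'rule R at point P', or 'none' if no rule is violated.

rule 3 at point 4

Zone of each point (C = within 1σ̂, B = 1σ̂–2σ̂, A = 2σ̂–3σ̂, * = beyond 3σ̂; sign = side of CL): 1:-B, 2:-B, 3:-B, 4:-B, 5:-C, 6:-B, 7:+C, 8:+B, 9:-C, 10:-B
Rule 3 (four of five consecutive points beyond the same 1σ limit) is satisfied at point 4.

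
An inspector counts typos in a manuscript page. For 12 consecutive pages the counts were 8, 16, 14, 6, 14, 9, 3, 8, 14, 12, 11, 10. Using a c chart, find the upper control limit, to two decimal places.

c̄ = (8 + 16 + 14 + 6 + 14 + 9 + 3 + 8 + 14 + 12 + 11 + 10) / 12 = 125 / 12 = 10.4167
UCL = c̄ + 3√c̄ = 10.4167 + 3 × √10.4167 = 10.4167 + 3 × 3.2275 = 20.0991

20.10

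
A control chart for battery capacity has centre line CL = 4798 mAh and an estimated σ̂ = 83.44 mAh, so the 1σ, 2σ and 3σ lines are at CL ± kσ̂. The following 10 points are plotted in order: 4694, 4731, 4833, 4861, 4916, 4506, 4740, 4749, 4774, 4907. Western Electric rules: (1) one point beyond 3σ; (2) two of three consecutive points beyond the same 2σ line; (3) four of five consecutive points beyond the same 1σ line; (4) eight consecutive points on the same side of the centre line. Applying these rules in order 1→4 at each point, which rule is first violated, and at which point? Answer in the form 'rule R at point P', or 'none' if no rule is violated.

Zone of each point (C = within 1σ̂, B = 1σ̂–2σ̂, A = 2σ̂–3σ̂, * = beyond 3σ̂; sign = side of CL): 1:-B, 2:-C, 3:+C, 4:+C, 5:+B, 6:-*, 7:-C, 8:-C, 9:-C, 10:+B
Rule 1 (one point beyond the 3σ limits) is satisfied at point 6.

rule 1 at point 6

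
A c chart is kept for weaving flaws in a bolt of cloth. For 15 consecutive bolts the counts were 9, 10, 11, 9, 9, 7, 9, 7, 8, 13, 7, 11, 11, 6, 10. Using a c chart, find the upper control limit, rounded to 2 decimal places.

c̄ = (9 + 10 + 11 + 9 + 9 + 7 + 9 + 7 + 8 + 13 + 7 + 11 + 11 + 6 + 10) / 15 = 137 / 15 = 9.1333
UCL = c̄ + 3√c̄ = 9.1333 + 3 × √9.1333 = 9.1333 + 3 × 3.0221 = 18.1998

18.20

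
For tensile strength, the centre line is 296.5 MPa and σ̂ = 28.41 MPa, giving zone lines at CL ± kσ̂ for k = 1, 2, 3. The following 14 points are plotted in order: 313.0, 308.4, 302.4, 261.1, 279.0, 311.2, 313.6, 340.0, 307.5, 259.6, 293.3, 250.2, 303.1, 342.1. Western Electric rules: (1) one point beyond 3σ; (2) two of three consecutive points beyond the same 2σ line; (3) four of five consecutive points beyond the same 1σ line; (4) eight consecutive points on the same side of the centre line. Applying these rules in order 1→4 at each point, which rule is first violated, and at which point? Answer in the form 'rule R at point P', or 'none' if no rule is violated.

none

Zone of each point (C = within 1σ̂, B = 1σ̂–2σ̂, A = 2σ̂–3σ̂, * = beyond 3σ̂; sign = side of CL): 1:+C, 2:+C, 3:+C, 4:-B, 5:-C, 6:+C, 7:+C, 8:+B, 9:+C, 10:-B, 11:-C, 12:-B, 13:+C, 14:+B
No rule fires across all 14 points.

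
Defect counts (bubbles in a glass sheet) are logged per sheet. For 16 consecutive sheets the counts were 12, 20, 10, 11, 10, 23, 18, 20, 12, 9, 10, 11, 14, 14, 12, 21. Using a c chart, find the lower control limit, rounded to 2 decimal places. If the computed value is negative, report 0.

c̄ = (12 + 20 + 10 + 11 + 10 + 23 + 18 + 20 + 12 + 9 + 10 + 11 + 14 + 14 + 12 + 21) / 16 = 227 / 16 = 14.1875
LCL = c̄ − 3√c̄ = 14.1875 − 3 × 3.7666 = 2.8876

2.89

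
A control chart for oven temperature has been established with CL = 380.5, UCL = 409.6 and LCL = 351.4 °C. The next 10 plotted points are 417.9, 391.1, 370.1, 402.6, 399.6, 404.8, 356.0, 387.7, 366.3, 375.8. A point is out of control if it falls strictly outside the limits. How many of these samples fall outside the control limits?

1

Compare each point to [351.4, 409.6]: sample 1 = 417.9 > UCL.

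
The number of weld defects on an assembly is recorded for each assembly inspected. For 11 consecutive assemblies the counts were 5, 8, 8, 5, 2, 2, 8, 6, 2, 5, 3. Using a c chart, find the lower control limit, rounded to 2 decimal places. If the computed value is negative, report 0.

0.00

c̄ = (5 + 8 + 8 + 5 + 2 + 2 + 8 + 6 + 2 + 5 + 3) / 11 = 54 / 11 = 4.9091
LCL = c̄ − 3√c̄ = 4.9091 − 3 × 2.2156 = -1.7378 → 0 (cannot be negative)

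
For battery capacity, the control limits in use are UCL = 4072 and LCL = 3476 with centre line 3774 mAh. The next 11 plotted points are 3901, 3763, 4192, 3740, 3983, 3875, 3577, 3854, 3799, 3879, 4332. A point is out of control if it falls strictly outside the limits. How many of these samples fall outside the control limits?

2

Compare each point to [3476, 4072]: sample 3 = 4192 > UCL; sample 11 = 4332 > UCL.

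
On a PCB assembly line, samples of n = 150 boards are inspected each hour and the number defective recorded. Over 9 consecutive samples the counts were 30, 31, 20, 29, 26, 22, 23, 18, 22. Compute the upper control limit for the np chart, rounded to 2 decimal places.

p̄ = Σdᵢ / (k·n) = 221 / (9 × 150) = 0.16370
UCL = np̄ + 3·√(np̄(1−p̄)) = 24.5556 + 3 × √(24.5556×0.83630) = 24.5556 + 3 × 4.5316 = 38.1505

38.15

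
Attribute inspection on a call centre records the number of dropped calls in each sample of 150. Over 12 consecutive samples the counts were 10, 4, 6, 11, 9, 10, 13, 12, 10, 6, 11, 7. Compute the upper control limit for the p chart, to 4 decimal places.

p̄ = Σdᵢ / (k·n) = 109 / (12 × 150) = 0.06056
UCL = p̄ + 3·√(p̄(1−p̄)/n) = 0.06056 + 3 × √(0.06056×0.93944/150) = 0.06056 + 3 × 0.01947 = 0.11898

0.1190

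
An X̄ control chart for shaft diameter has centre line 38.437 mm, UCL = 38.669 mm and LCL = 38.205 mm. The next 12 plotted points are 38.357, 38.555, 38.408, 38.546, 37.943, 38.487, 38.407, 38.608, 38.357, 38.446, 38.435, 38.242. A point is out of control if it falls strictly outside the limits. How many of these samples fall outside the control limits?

1

Compare each point to [38.205, 38.669]: sample 5 = 37.943 < LCL.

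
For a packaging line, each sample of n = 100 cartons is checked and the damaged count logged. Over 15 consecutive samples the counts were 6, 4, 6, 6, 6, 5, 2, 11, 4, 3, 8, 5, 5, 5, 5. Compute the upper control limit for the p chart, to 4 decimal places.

0.1218

p̄ = Σdᵢ / (k·n) = 81 / (15 × 100) = 0.05400
UCL = p̄ + 3·√(p̄(1−p̄)/n) = 0.05400 + 3 × √(0.05400×0.94600/100) = 0.05400 + 3 × 0.02260 = 0.12181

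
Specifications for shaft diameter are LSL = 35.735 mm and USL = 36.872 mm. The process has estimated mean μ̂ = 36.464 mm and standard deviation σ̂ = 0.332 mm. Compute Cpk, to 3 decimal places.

0.410

Cpu = (USL − μ̂) / (3σ̂) = (36.872 − 36.464) / (3 × 0.332) = 0.4096; Cpl = (μ̂ − LSL) / (3σ̂) = (36.464 − 35.735) / (3 × 0.332) = 0.7319; Cpk = min(Cpu, Cpl) = 0.4096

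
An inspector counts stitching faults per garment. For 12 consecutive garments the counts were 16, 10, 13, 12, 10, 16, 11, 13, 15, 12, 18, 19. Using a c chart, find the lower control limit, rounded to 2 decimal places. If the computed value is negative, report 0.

c̄ = (16 + 10 + 13 + 12 + 10 + 16 + 11 + 13 + 15 + 12 + 18 + 19) / 12 = 165 / 12 = 13.7500
LCL = c̄ − 3√c̄ = 13.7500 − 3 × 3.7081 = 2.6257

2.63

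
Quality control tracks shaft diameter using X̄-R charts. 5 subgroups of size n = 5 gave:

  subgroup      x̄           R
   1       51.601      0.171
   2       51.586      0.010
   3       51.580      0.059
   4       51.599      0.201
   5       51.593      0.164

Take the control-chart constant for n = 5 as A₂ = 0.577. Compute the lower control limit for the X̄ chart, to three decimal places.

51.522

X̄̄ = (51.601 + 51.586 + 51.580 + 51.599 + 51.593) / 5 = 257.9590 / 5 = 51.5918
R̄ = (0.171 + 0.010 + 0.059 + 0.201 + 0.164) / 5 = 0.6050 / 5 = 0.1210
LCL = X̄̄ − A₂·R̄ = 51.5918 − 0.577 × 0.1210 = 51.5220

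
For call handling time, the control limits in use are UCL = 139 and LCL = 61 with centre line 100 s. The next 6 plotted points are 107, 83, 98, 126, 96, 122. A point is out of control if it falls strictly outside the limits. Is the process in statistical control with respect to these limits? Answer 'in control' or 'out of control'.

in control

All 6 points lie within [61, 139].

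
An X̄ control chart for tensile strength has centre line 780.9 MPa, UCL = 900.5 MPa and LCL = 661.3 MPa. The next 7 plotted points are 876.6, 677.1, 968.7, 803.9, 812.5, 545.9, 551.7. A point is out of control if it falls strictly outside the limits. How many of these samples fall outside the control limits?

Compare each point to [661.3, 900.5]: sample 3 = 968.7 > UCL; sample 6 = 545.9 < LCL; sample 7 = 551.7 < LCL.

3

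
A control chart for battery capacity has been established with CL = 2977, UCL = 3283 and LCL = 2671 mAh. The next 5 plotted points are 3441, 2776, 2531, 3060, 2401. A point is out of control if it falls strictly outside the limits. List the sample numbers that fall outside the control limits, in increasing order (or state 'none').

1, 3, 5

Compare each point to [2671, 3283]: sample 1 = 3441 > UCL; sample 3 = 2531 < LCL; sample 5 = 2401 < LCL.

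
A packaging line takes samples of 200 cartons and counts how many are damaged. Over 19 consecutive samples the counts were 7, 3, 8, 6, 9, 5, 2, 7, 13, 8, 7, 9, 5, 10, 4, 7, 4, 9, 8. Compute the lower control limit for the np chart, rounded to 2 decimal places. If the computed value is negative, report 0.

0.00

p̄ = Σdᵢ / (k·n) = 131 / (19 × 200) = 0.03447
LCL = np̄ − 3·√(np̄(1−p̄)) = 6.8947 − 3 × 2.5801 = -0.8456 → 0 (negative, so LCL = 0)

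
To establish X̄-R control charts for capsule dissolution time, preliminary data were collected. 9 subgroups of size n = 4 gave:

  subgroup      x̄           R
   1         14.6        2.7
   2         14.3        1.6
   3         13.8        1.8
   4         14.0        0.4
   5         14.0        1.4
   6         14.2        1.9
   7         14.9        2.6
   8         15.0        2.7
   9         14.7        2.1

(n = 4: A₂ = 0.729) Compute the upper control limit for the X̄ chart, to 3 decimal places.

15.782

X̄̄ = (14.6 + 14.3 + 13.8 + 14.0 + 14.0 + 14.2 + 14.9 + 15.0 + 14.7) / 9 = 129.5000 / 9 = 14.3889
R̄ = (2.7 + 1.6 + 1.8 + 0.4 + 1.4 + 1.9 + 2.6 + 2.7 + 2.1) / 9 = 17.2000 / 9 = 1.9111
UCL = X̄̄ + A₂·R̄ = 14.3889 + 0.729 × 1.9111 = 15.7821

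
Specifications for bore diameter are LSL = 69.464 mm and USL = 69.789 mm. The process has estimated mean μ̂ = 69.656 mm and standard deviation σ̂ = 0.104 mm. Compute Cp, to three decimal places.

Cp = (USL − LSL) / (6σ̂) = (69.789 − 69.464) / (6 × 0.104) = 0.3250 / 0.6240 = 0.5208

0.521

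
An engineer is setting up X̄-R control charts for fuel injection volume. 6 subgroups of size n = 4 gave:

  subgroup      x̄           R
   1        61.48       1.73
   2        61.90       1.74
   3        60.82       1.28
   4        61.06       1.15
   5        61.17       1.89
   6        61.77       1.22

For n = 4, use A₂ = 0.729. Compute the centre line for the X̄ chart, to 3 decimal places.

X̄̄ = (61.48 + 61.90 + 60.82 + 61.06 + 61.17 + 61.77) / 6 = 368.2000 / 6 = 61.3667
CL = X̄̄ = 61.3667

61.367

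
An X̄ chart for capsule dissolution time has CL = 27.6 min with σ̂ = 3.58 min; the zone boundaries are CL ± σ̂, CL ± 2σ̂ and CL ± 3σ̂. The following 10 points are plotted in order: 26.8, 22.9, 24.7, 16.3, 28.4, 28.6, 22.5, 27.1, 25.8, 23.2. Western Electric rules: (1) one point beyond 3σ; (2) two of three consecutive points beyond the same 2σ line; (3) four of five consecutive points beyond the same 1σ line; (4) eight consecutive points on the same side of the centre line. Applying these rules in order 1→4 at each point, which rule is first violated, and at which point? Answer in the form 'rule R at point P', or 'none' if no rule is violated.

Zone of each point (C = within 1σ̂, B = 1σ̂–2σ̂, A = 2σ̂–3σ̂, * = beyond 3σ̂; sign = side of CL): 1:-C, 2:-B, 3:-C, 4:-*, 5:+C, 6:+C, 7:-B, 8:-C, 9:-C, 10:-B
Rule 1 (one point beyond the 3σ limits) is satisfied at point 4.

rule 1 at point 4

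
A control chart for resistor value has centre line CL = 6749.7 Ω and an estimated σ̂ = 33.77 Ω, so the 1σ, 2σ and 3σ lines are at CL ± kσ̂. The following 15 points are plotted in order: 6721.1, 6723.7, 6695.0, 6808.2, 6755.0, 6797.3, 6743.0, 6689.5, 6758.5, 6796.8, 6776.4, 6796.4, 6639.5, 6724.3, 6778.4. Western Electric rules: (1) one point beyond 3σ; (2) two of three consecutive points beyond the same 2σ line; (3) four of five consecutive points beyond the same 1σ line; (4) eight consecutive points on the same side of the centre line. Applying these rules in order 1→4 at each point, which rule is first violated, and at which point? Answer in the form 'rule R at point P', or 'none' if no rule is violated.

rule 1 at point 13

Zone of each point (C = within 1σ̂, B = 1σ̂–2σ̂, A = 2σ̂–3σ̂, * = beyond 3σ̂; sign = side of CL): 1:-C, 2:-C, 3:-B, 4:+B, 5:+C, 6:+B, 7:-C, 8:-B, 9:+C, 10:+B, 11:+C, 12:+B, 13:-*, 14:-C, 15:+C
Rule 1 (one point beyond the 3σ limits) is satisfied at point 13.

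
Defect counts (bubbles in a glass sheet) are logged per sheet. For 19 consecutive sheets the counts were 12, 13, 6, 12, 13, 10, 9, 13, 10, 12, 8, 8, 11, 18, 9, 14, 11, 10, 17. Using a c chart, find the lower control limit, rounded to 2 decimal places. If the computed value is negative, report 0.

c̄ = (12 + 13 + 6 + 12 + 13 + 10 + 9 + 13 + 10 + 12 + 8 + 8 + 11 + 18 + 9 + 14 + 11 + 10 + 17) / 19 = 216 / 19 = 11.3684
LCL = c̄ − 3√c̄ = 11.3684 − 3 × 3.3717 = 1.2533

1.25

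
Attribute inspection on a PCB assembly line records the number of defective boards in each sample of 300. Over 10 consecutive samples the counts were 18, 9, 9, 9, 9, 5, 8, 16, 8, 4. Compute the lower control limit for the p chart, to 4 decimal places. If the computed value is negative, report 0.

p̄ = Σdᵢ / (k·n) = 95 / (10 × 300) = 0.03167
LCL = p̄ − 3·√(p̄(1−p̄)/n) = 0.03167 − 3 × 0.01011 = 0.00134

0.0013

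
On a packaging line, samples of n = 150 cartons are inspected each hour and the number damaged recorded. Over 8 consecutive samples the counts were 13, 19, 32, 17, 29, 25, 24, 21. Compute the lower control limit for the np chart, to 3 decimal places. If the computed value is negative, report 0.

p̄ = Σdᵢ / (k·n) = 180 / (8 × 150) = 0.15000
LCL = np̄ − 3·√(np̄(1−p̄)) = 22.5000 − 3 × 4.3732 = 9.3804

9.380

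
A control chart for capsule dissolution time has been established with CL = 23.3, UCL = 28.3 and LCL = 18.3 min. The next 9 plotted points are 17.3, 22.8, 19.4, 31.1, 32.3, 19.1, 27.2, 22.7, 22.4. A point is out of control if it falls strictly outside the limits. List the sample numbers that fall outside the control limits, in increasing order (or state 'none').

Compare each point to [18.3, 28.3]: sample 1 = 17.3 < LCL; sample 4 = 31.1 > UCL; sample 5 = 32.3 > UCL.

1, 4, 5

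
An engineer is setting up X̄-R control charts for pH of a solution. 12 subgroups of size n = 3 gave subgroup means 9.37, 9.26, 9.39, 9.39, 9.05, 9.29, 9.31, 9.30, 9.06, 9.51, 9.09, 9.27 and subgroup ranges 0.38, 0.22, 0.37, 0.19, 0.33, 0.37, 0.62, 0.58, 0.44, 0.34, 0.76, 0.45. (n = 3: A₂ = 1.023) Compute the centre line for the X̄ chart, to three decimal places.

X̄̄ = (9.37 + 9.26 + 9.39 + 9.39 + 9.05 + 9.29 + 9.31 + 9.30 + 9.06 + 9.51 + 9.09 + 9.27) / 12 = 111.2900 / 12 = 9.2742
CL = X̄̄ = 9.2742

9.274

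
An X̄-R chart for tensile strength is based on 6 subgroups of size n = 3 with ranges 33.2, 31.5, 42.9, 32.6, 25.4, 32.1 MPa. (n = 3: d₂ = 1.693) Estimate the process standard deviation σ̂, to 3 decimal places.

R̄ = (33.2 + 31.5 + 42.9 + 32.6 + 25.4 + 32.1) / 6 = 32.9500
σ̂ = R̄ / d₂ = 32.9500 / 1.693 = 19.4625

19.462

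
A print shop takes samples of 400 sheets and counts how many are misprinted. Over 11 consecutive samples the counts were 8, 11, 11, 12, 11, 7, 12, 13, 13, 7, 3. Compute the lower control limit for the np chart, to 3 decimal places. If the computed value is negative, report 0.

p̄ = Σdᵢ / (k·n) = 108 / (11 × 400) = 0.02455
LCL = np̄ − 3·√(np̄(1−p̄)) = 9.8182 − 3 × 3.0947 = 0.5341

0.534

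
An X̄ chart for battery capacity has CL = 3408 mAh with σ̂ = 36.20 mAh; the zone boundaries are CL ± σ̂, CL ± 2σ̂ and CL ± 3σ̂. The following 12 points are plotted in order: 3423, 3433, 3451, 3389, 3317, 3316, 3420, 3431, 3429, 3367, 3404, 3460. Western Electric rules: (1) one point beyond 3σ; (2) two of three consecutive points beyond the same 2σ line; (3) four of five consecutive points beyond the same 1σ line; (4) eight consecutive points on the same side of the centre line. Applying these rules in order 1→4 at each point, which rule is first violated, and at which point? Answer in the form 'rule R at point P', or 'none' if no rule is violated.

rule 2 at point 6

Zone of each point (C = within 1σ̂, B = 1σ̂–2σ̂, A = 2σ̂–3σ̂, * = beyond 3σ̂; sign = side of CL): 1:+C, 2:+C, 3:+B, 4:-C, 5:-A, 6:-A, 7:+C, 8:+C, 9:+C, 10:-B, 11:-C, 12:+B
Rule 2 (two of three consecutive points beyond the same 2σ limit) is satisfied at point 6.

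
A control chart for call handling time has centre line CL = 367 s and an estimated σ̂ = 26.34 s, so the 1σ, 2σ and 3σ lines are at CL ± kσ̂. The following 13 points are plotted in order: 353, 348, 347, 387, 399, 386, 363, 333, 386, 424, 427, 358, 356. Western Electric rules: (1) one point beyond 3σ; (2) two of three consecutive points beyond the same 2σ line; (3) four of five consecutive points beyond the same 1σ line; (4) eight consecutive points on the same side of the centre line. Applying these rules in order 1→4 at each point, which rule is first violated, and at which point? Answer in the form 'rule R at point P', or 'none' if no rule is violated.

Zone of each point (C = within 1σ̂, B = 1σ̂–2σ̂, A = 2σ̂–3σ̂, * = beyond 3σ̂; sign = side of CL): 1:-C, 2:-C, 3:-C, 4:+C, 5:+B, 6:+C, 7:-C, 8:-B, 9:+C, 10:+A, 11:+A, 12:-C, 13:-C
Rule 2 (two of three consecutive points beyond the same 2σ limit) is satisfied at point 11.

rule 2 at point 11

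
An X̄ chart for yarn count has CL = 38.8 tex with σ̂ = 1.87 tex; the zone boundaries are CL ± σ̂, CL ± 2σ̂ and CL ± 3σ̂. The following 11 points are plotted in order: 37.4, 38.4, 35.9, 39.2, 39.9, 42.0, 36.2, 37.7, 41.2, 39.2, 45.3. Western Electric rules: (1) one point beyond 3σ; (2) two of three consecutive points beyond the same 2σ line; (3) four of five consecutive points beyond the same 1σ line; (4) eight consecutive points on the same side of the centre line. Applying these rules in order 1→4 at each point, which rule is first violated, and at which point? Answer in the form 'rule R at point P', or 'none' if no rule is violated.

rule 1 at point 11

Zone of each point (C = within 1σ̂, B = 1σ̂–2σ̂, A = 2σ̂–3σ̂, * = beyond 3σ̂; sign = side of CL): 1:-C, 2:-C, 3:-B, 4:+C, 5:+C, 6:+B, 7:-B, 8:-C, 9:+B, 10:+C, 11:+*
Rule 1 (one point beyond the 3σ limits) is satisfied at point 11.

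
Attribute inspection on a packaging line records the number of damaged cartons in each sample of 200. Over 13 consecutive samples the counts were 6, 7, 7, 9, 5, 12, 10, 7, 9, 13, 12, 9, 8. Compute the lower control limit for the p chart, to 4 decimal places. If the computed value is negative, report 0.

p̄ = Σdᵢ / (k·n) = 114 / (13 × 200) = 0.04385
LCL = p̄ − 3·√(p̄(1−p̄)/n) = 0.04385 − 3 × 0.01448 = 0.00041

0.0004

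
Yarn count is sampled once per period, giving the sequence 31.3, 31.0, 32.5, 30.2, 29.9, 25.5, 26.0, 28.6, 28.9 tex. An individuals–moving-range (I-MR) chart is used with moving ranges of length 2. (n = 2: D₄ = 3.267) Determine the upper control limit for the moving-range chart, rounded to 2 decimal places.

Moving ranges: 0.3, 1.5, 2.3, 0.3, 4.4, 0.5, 2.6, 0.3; M̄R̄ = 12.2000 / 8 = 1.5250
UCL_MR = D₄·M̄R̄ = 3.267 × 1.5250 = 4.9822

4.98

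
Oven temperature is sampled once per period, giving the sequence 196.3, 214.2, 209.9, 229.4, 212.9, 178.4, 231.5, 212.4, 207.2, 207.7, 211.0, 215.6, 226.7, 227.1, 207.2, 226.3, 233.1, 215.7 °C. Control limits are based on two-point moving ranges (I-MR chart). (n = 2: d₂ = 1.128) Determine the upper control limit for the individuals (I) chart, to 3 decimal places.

X̄ = (196.3 + 214.2 + 209.9 + 229.4 + 212.9 + 178.4 + 231.5 + 212.4 + 207.2 + 207.7 + 211.0 + 215.6 + 226.7 + 227.1 + 207.2 + 226.3 + 233.1 + 215.7) / 18 = 214.5889
Moving ranges: 17.9, 4.3, 19.5, 16.5, 34.5, 53.1, 19.1, 5.2, 0.5, 3.3, 4.6, 11.1, 0.4, 19.9, 19.1, 6.8, 17.4; M̄R̄ = 253.2000 / 17 = 14.8941
UCL = X̄ + 3·M̄R̄/d₂ = 214.5889 + 3 × 14.8941 / 1.128 = 254.2009

254.201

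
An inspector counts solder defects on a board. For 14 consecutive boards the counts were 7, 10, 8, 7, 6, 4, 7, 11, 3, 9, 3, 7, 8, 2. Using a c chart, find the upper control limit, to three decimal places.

14.262

c̄ = (7 + 10 + 8 + 7 + 6 + 4 + 7 + 11 + 3 + 9 + 3 + 7 + 8 + 2) / 14 = 92 / 14 = 6.5714
UCL = c̄ + 3√c̄ = 6.5714 + 3 × √6.5714 = 6.5714 + 3 × 2.5635 = 14.2619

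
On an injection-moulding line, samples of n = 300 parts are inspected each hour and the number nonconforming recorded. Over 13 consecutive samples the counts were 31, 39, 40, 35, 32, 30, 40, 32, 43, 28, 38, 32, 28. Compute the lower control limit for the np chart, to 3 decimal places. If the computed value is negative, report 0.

p̄ = Σdᵢ / (k·n) = 448 / (13 × 300) = 0.11487
LCL = np̄ − 3·√(np̄(1−p̄)) = 34.4615 − 3 × 5.5229 = 17.8927

17.893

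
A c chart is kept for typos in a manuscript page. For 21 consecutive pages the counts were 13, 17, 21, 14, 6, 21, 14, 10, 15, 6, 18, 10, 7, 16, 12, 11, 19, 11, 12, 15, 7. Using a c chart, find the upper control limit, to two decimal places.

c̄ = (13 + 17 + 21 + 14 + 6 + 21 + 14 + 10 + 15 + 6 + 18 + 10 + 7 + 16 + 12 + 11 + 19 + 11 + 12 + 15 + 7) / 21 = 275 / 21 = 13.0952
UCL = c̄ + 3√c̄ = 13.0952 + 3 × √13.0952 = 13.0952 + 3 × 3.6187 = 23.9514

23.95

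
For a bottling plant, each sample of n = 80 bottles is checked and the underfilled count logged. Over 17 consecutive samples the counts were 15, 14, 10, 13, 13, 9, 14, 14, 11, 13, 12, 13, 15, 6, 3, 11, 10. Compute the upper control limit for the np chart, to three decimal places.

p̄ = Σdᵢ / (k·n) = 196 / (17 × 80) = 0.14412
UCL = np̄ + 3·√(np̄(1−p̄)) = 11.5294 + 3 × √(11.5294×0.85588) = 11.5294 + 3 × 3.1413 = 20.9533

20.953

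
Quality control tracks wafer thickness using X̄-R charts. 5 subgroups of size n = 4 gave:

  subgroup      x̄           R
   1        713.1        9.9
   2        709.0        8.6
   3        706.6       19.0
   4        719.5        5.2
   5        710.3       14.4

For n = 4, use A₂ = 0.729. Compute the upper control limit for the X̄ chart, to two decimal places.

720.03

X̄̄ = (713.1 + 709.0 + 706.6 + 719.5 + 710.3) / 5 = 3558.5000 / 5 = 711.7000
R̄ = (9.9 + 8.6 + 19.0 + 5.2 + 14.4) / 5 = 57.1000 / 5 = 11.4200
UCL = X̄̄ + A₂·R̄ = 711.7000 + 0.729 × 11.4200 = 720.0252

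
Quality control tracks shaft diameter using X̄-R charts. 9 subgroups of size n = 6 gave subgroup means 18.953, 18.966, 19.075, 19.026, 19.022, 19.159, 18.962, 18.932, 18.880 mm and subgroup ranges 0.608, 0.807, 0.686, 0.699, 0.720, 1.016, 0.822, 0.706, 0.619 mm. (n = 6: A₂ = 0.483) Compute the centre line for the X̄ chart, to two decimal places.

X̄̄ = (18.953 + 18.966 + 19.075 + 19.026 + 19.022 + 19.159 + 18.962 + 18.932 + 18.880) / 9 = 170.9750 / 9 = 18.9972
CL = X̄̄ = 18.9972

19.00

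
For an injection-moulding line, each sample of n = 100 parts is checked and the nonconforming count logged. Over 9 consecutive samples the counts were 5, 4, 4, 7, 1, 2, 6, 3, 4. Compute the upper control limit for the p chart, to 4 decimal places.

0.0988

p̄ = Σdᵢ / (k·n) = 36 / (9 × 100) = 0.04000
UCL = p̄ + 3·√(p̄(1−p̄)/n) = 0.04000 + 3 × √(0.04000×0.96000/100) = 0.04000 + 3 × 0.01960 = 0.09879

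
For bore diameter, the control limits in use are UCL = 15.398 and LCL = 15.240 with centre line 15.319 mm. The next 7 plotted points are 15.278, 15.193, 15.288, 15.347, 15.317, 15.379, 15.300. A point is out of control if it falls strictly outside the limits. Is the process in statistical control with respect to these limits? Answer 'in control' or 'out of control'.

out of control

Compare each point to [15.240, 15.398]: sample 2 = 15.193 < LCL.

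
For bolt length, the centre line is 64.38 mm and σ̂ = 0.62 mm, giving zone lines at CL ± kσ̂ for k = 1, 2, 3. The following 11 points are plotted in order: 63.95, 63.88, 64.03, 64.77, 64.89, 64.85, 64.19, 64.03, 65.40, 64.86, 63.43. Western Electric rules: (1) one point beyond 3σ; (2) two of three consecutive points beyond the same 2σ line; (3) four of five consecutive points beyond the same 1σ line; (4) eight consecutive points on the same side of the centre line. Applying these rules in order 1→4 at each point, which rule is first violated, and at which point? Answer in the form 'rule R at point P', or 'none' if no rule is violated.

none

Zone of each point (C = within 1σ̂, B = 1σ̂–2σ̂, A = 2σ̂–3σ̂, * = beyond 3σ̂; sign = side of CL): 1:-C, 2:-C, 3:-C, 4:+C, 5:+C, 6:+C, 7:-C, 8:-C, 9:+B, 10:+C, 11:-B
No rule fires across all 11 points.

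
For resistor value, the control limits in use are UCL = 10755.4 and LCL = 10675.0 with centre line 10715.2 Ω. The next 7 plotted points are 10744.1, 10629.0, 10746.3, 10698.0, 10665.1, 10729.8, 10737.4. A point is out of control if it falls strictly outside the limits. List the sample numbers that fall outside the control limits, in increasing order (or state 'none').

Compare each point to [10675.0, 10755.4]: sample 2 = 10629.0 < LCL; sample 5 = 10665.1 < LCL.

2, 5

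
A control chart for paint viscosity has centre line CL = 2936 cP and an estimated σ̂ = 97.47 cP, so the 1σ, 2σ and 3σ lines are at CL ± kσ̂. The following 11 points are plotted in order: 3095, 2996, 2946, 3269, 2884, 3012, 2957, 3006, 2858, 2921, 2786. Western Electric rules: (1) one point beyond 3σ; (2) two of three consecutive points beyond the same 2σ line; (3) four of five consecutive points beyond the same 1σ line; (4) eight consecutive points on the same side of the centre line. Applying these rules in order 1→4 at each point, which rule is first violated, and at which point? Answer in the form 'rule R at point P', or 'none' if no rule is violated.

rule 1 at point 4

Zone of each point (C = within 1σ̂, B = 1σ̂–2σ̂, A = 2σ̂–3σ̂, * = beyond 3σ̂; sign = side of CL): 1:+B, 2:+C, 3:+C, 4:+*, 5:-C, 6:+C, 7:+C, 8:+C, 9:-C, 10:-C, 11:-B
Rule 1 (one point beyond the 3σ limits) is satisfied at point 4.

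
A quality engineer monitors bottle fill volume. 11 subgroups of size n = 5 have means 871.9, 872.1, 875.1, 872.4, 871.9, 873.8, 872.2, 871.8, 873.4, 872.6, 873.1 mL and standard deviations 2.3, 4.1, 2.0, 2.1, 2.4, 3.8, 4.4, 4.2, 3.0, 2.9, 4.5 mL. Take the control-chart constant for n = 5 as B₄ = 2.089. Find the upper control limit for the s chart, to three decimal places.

6.780

s̄ = (2.3 + 4.1 + 2.0 + 2.1 + 2.4 + 3.8 + 4.4 + 4.2 + 3.0 + 2.9 + 4.5) / 11 = 3.2455
UCL_s = B₄·s̄ = 2.089 × 3.2455 = 6.7798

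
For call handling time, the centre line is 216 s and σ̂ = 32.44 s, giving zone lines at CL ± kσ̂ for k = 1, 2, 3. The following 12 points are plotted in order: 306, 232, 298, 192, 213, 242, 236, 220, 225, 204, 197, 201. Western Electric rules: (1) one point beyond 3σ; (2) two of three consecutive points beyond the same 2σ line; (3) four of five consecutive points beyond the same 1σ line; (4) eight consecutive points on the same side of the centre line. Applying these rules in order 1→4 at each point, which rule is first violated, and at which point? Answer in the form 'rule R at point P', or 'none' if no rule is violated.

Zone of each point (C = within 1σ̂, B = 1σ̂–2σ̂, A = 2σ̂–3σ̂, * = beyond 3σ̂; sign = side of CL): 1:+A, 2:+C, 3:+A, 4:-C, 5:-C, 6:+C, 7:+C, 8:+C, 9:+C, 10:-C, 11:-C, 12:-C
Rule 2 (two of three consecutive points beyond the same 2σ limit) is satisfied at point 3.

rule 2 at point 3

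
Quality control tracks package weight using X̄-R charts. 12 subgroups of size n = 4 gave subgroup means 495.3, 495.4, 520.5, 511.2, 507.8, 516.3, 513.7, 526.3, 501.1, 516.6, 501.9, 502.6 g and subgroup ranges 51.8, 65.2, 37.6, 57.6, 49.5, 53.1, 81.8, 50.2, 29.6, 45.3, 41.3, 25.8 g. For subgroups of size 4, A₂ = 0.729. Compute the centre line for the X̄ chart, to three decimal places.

509.058

X̄̄ = (495.3 + 495.4 + 520.5 + 511.2 + 507.8 + 516.3 + 513.7 + 526.3 + 501.1 + 516.6 + 501.9 + 502.6) / 12 = 6108.7000 / 12 = 509.0583
CL = X̄̄ = 509.0583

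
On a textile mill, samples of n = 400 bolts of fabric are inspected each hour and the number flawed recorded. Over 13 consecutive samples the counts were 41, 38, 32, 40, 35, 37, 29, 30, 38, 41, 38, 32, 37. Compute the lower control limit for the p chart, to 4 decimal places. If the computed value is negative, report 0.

0.0471

p̄ = Σdᵢ / (k·n) = 468 / (13 × 400) = 0.09000
LCL = p̄ − 3·√(p̄(1−p̄)/n) = 0.09000 − 3 × 0.01431 = 0.04707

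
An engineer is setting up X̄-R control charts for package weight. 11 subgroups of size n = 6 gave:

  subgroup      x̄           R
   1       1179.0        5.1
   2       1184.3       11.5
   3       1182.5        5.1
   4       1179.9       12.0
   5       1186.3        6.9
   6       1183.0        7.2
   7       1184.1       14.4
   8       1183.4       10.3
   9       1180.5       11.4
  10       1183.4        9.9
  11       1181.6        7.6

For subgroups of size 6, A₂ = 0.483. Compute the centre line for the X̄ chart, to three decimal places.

X̄̄ = (1179.0 + 1184.3 + 1182.5 + 1179.9 + 1186.3 + 1183.0 + 1184.1 + 1183.4 + 1180.5 + 1183.4 + 1181.6) / 11 = 13008.0000 / 11 = 1182.5455
CL = X̄̄ = 1182.5455

1182.545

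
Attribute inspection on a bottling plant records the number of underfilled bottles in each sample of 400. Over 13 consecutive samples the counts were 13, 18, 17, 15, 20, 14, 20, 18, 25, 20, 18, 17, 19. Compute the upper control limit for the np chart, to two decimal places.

p̄ = Σdᵢ / (k·n) = 234 / (13 × 400) = 0.04500
UCL = np̄ + 3·√(np̄(1−p̄)) = 18.0000 + 3 × √(18.0000×0.95500) = 18.0000 + 3 × 4.1461 = 30.4382

30.44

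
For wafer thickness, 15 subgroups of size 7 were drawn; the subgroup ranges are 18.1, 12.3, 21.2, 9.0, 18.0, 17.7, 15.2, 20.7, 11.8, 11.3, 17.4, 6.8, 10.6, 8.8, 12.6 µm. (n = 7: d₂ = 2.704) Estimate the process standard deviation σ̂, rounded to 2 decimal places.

5.21

R̄ = (18.1 + 12.3 + 21.2 + 9.0 + 18.0 + 17.7 + 15.2 + 20.7 + 11.8 + 11.3 + 17.4 + 6.8 + 10.6 + 8.8 + 12.6) / 15 = 14.1000
σ̂ = R̄ / d₂ = 14.1000 / 2.704 = 5.2145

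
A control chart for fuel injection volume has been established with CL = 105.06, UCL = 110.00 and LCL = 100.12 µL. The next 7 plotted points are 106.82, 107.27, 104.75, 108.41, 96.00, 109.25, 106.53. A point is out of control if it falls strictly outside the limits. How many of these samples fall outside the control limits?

Compare each point to [100.12, 110.00]: sample 5 = 96.00 < LCL.

1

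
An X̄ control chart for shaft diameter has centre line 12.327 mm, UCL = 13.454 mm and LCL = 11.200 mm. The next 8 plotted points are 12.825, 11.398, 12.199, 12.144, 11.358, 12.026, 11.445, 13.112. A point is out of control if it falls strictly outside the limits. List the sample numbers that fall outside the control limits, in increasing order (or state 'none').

none

All 8 points lie within [11.200, 13.454].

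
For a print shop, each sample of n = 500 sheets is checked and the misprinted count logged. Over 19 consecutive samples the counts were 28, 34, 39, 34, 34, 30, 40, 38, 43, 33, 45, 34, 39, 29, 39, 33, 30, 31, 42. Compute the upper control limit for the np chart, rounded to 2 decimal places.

52.76

p̄ = Σdᵢ / (k·n) = 675 / (19 × 500) = 0.07105
UCL = np̄ + 3·√(np̄(1−p̄)) = 35.5263 + 3 × √(35.5263×0.92895) = 35.5263 + 3 × 5.7447 = 52.7605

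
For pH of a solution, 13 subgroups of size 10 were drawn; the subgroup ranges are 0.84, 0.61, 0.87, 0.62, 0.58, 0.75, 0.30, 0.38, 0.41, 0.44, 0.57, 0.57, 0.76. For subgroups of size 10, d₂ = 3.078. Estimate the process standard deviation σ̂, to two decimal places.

0.19

R̄ = (0.84 + 0.61 + 0.87 + 0.62 + 0.58 + 0.75 + 0.30 + 0.38 + 0.41 + 0.44 + 0.57 + 0.57 + 0.76) / 13 = 0.5923
σ̂ = R̄ / d₂ = 0.5923 / 3.078 = 0.1924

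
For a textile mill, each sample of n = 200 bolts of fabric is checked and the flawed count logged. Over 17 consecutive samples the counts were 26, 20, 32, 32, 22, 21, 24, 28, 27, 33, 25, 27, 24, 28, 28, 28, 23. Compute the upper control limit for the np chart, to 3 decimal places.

p̄ = Σdᵢ / (k·n) = 448 / (17 × 200) = 0.13176
UCL = np̄ + 3·√(np̄(1−p̄)) = 26.3529 + 3 × √(26.3529×0.86824) = 26.3529 + 3 × 4.7834 = 40.7030

40.703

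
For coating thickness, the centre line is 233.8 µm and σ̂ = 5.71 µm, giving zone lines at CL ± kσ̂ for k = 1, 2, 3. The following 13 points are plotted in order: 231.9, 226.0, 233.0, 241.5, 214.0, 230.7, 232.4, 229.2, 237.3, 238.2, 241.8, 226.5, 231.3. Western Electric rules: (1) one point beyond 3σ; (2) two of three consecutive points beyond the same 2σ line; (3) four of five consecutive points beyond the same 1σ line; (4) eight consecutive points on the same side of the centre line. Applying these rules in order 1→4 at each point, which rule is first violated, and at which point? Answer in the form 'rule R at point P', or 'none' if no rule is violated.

Zone of each point (C = within 1σ̂, B = 1σ̂–2σ̂, A = 2σ̂–3σ̂, * = beyond 3σ̂; sign = side of CL): 1:-C, 2:-B, 3:-C, 4:+B, 5:-*, 6:-C, 7:-C, 8:-C, 9:+C, 10:+C, 11:+B, 12:-B, 13:-C
Rule 1 (one point beyond the 3σ limits) is satisfied at point 5.

rule 1 at point 5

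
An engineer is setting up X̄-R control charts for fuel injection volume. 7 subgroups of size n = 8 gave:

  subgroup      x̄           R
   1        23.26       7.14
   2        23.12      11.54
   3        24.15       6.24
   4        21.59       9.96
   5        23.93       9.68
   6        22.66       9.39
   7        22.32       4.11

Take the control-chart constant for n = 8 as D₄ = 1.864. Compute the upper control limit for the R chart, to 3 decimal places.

R̄ = (7.14 + 11.54 + 6.24 + 9.96 + 9.68 + 9.39 + 4.11) / 7 = 58.0600 / 7 = 8.2943
UCL_R = D₄·R̄ = 1.864 × 8.2943 = 15.4605

15.461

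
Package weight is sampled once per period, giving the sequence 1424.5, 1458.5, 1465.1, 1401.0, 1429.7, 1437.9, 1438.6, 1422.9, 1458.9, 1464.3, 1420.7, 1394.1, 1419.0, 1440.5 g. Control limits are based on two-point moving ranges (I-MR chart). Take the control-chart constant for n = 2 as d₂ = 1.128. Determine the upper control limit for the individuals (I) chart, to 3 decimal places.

X̄ = (1424.5 + 1458.5 + 1465.1 + 1401.0 + 1429.7 + 1437.9 + 1438.6 + 1422.9 + 1458.9 + 1464.3 + 1420.7 + 1394.1 + 1419.0 + 1440.5) / 14 = 1433.9786
Moving ranges: 34.0, 6.6, 64.1, 28.7, 8.2, 0.7, 15.7, 36.0, 5.4, 43.6, 26.6, 24.9, 21.5; M̄R̄ = 316.0000 / 13 = 24.3077
UCL = X̄ + 3·M̄R̄/d₂ = 1433.9786 + 3 × 24.3077 / 1.128 = 1498.6267

1498.627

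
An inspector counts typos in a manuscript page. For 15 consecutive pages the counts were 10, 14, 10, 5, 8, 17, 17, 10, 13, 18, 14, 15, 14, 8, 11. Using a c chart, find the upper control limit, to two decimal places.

22.77

c̄ = (10 + 14 + 10 + 5 + 8 + 17 + 17 + 10 + 13 + 18 + 14 + 15 + 14 + 8 + 11) / 15 = 184 / 15 = 12.2667
UCL = c̄ + 3√c̄ = 12.2667 + 3 × √12.2667 = 12.2667 + 3 × 3.5024 = 22.7738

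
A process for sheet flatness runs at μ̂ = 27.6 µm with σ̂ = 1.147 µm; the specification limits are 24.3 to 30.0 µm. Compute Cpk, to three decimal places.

Cpu = (USL − μ̂) / (3σ̂) = (30.0 − 27.6) / (3 × 1.147) = 0.6975; Cpl = (μ̂ − LSL) / (3σ̂) = (27.6 − 24.3) / (3 × 1.147) = 0.9590; Cpk = min(Cpu, Cpl) = 0.6975

0.697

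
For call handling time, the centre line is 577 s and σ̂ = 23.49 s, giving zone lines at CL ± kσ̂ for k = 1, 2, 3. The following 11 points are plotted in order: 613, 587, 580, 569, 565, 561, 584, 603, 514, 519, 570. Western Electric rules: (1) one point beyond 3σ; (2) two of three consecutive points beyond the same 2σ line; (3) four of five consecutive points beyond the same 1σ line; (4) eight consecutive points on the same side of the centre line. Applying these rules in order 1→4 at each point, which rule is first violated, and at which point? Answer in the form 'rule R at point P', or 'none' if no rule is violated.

Zone of each point (C = within 1σ̂, B = 1σ̂–2σ̂, A = 2σ̂–3σ̂, * = beyond 3σ̂; sign = side of CL): 1:+B, 2:+C, 3:+C, 4:-C, 5:-C, 6:-C, 7:+C, 8:+B, 9:-A, 10:-A, 11:-C
Rule 2 (two of three consecutive points beyond the same 2σ limit) is satisfied at point 10.

rule 2 at point 10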